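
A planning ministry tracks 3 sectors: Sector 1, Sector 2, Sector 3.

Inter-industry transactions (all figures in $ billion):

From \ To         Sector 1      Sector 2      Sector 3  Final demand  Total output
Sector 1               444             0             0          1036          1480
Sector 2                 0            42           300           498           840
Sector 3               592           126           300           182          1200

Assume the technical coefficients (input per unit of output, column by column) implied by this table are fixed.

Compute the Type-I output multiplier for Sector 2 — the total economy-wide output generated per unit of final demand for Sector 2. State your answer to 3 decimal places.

m_2 = 1.333

Technical coefficients a_ij = z_ij / X_j:
  a_11 = 444/1480 = 0.30, a_21 = 0/1480 = 0.00, a_31 = 592/1480 = 0.40
  a_12 = 0/840 = 0.00, a_22 = 42/840 = 0.05, a_32 = 126/840 = 0.15
  a_13 = 0/1200 = 0.00, a_23 = 300/1200 = 0.25, a_33 = 300/1200 = 0.25
I − A =
  [   0.70     0.00     0.00]
  [   0.00     0.95    -0.25]
  [  -0.40    -0.15     0.75]
Cofactors of I−A, C_ij = (−1)^(i+j)·(minor ij) (rows/columns in the sector order above):
  C_11 = (0.95)(0.75) − (-0.25)(-0.15) = 0.6750
  C_12 = −[(0.00)(0.75) − (-0.25)(-0.40)] = 0.1000
  C_13 = (0.00)(-0.15) − (0.95)(-0.40) = 0.3800
  C_21 = −[(0.00)(0.75) − (0.00)(-0.15)] = 0.0000
  C_22 = (0.70)(0.75) − (0.00)(-0.40) = 0.5250
  C_23 = −[(0.70)(-0.15) − (0.00)(-0.40)] = 0.1050
  C_31 = (0.00)(-0.25) − (0.00)(0.95) = 0.0000
  C_32 = −[(0.70)(-0.25) − (0.00)(0.00)] = 0.1750
  C_33 = (0.70)(0.95) − (0.00)(0.00) = 0.6650
det(I−A) = Σ_j (I−A)_1j·C_1j = (0.70)(0.6750) + (0.00)(0.1000) + (0.00)(0.3800) = 0.4725
adj(I−A) = Cᵀ =
  [ 0.6750   0.0000   0.0000]
  [ 0.1000   0.5250   0.1750]
  [ 0.3800   0.1050   0.6650]
(I − A)⁻¹ = adj(I−A) / det(I−A) ≈
  [   1.4286     0.0000     0.0000]
  [   0.2116     1.1111     0.3704]
  [   0.8042     0.2222     1.4074]
The output multiplier for sector j is the column-j sum of the Leontief inverse (I − A)⁻¹ = adj(I−A) / det(I−A).
Column 2 of adj(I−A): (0.0000, 0.5250, 0.1050); det(I−A) = 0.4725.
m_2 = (0.0000 + 0.5250 + 0.1050) / 0.4725 = 0.63 / 0.4725 ≈ 1.333.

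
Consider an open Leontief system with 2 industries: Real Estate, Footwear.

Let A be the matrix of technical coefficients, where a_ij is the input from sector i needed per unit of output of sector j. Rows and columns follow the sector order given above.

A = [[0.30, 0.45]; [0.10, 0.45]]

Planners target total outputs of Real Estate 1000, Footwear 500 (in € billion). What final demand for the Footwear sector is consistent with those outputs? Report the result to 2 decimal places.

d_F = 175.00

I − A =
  [   0.70    -0.45]
  [  -0.10     0.55]
d = (I − A) x:
  d_R = (+0.70)·1000 + (-0.45)·500 = 475.00
  d_F = (-0.10)·1000 + (+0.55)·500 = 175.00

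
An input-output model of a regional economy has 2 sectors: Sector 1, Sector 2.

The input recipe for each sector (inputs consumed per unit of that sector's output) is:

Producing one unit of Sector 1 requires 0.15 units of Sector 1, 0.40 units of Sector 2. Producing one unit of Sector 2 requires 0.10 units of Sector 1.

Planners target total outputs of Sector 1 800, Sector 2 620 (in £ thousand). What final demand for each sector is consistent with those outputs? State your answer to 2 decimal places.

I − A =
  [   0.85    -0.10]
  [  -0.40     1.00]
d = (I − A) x:
  d_1 = (+0.85)·800 + (-0.10)·620 = 618.00
  d_2 = (-0.40)·800 + (+1.00)·620 = 300.00

d_1 = 618.00, d_2 = 300.00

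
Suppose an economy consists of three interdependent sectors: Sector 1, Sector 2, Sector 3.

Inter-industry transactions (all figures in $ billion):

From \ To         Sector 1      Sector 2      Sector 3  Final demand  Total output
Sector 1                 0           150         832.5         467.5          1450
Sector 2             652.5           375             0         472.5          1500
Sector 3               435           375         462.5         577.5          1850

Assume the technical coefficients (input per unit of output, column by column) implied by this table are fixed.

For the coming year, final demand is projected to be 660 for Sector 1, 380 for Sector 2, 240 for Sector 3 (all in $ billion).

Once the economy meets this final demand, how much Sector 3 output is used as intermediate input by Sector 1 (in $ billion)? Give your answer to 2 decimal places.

Technical coefficients a_ij = z_ij / X_j:
  a_11 = 0/1450 = 0.00, a_21 = 652.5/1450 = 0.45, a_31 = 435/1450 = 0.30
  a_12 = 150/1500 = 0.10, a_22 = 375/1500 = 0.25, a_32 = 375/1500 = 0.25
  a_13 = 832.5/1850 = 0.45, a_23 = 0/1850 = 0.00, a_33 = 462.5/1850 = 0.25
I − A =
  [   1.00    -0.10    -0.45]
  [  -0.45     0.75     0.00]
  [  -0.30    -0.25     0.75]
Cofactors of I−A, C_ij = (−1)^(i+j)·(minor ij) (rows/columns in the sector order above):
  C_11 = (0.75)(0.75) − (0.00)(-0.25) = 0.5625
  C_12 = −[(-0.45)(0.75) − (0.00)(-0.30)] = 0.3375
  C_13 = (-0.45)(-0.25) − (0.75)(-0.30) = 0.3375
  C_21 = −[(-0.10)(0.75) − (-0.45)(-0.25)] = 0.1875
  C_22 = (1.00)(0.75) − (-0.45)(-0.30) = 0.6150
  C_23 = −[(1.00)(-0.25) − (-0.10)(-0.30)] = 0.2800
  C_31 = (-0.10)(0.00) − (-0.45)(0.75) = 0.3375
  C_32 = −[(1.00)(0.00) − (-0.45)(-0.45)] = 0.2025
  C_33 = (1.00)(0.75) − (-0.10)(-0.45) = 0.7050
det(I−A) = Σ_j (I−A)_1j·C_1j = (1.00)(0.5625) + (-0.10)(0.3375) + (-0.45)(0.3375) = 0.376875
adj(I−A) = Cᵀ =
  [ 0.5625   0.1875   0.3375]
  [ 0.3375   0.6150   0.2025]
  [ 0.3375   0.2800   0.7050]
(I − A)⁻¹ = adj(I−A) / det(I−A) ≈
  [   1.4925     0.4975     0.8955]
  [   0.8955     1.6318     0.5373]
  [   0.8955     0.7430     1.8706]
First solve x = (I − A)⁻¹ d = adj(I−A)·d / det(I−A); in particular x_1 = (0.5625·660 + 0.1875·380 + 0.3375·240) / 0.376875 = 523.50 / 0.376875 ≈ 1389.0547.
Intermediate flow from 3 to 1: z_31 = a_31 · x_1 = 0.30 × 523.50 / 0.376875 = 157.05 / 0.376875 ≈ 416.72.

z_31 = 416.72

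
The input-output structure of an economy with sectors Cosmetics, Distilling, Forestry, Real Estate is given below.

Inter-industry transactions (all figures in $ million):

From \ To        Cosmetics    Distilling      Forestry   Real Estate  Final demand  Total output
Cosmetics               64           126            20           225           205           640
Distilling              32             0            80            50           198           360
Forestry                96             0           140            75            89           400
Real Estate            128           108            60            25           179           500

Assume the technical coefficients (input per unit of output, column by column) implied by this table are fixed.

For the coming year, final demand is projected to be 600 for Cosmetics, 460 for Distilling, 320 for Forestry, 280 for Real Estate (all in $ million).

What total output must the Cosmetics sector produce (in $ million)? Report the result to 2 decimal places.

Technical coefficients a_ij = z_ij / X_j:
  a_11 = 64/640 = 0.10, a_21 = 32/640 = 0.05, a_31 = 96/640 = 0.15, a_41 = 128/640 = 0.20
  a_12 = 126/360 = 0.35, a_22 = 0/360 = 0.00, a_32 = 0/360 = 0.00, a_42 = 108/360 = 0.30
  a_13 = 20/400 = 0.05, a_23 = 80/400 = 0.20, a_33 = 140/400 = 0.35, a_43 = 60/400 = 0.15
  a_14 = 225/500 = 0.45, a_24 = 50/500 = 0.10, a_34 = 75/500 = 0.15, a_44 = 25/500 = 0.05
I − A =
  [   0.90    -0.35    -0.05    -0.45]
  [  -0.05     1.00    -0.20    -0.10]
  [  -0.15     0.00     0.65    -0.15]
  [  -0.20    -0.30    -0.15     0.95]
Compute the cofactors C_ij = (−1)^(i+j)·(3×3 minor ij) of I−A; the adjugate is their transpose:
adj(I−A) = Cᵀ =
  [ 0.566500   0.298250   0.212250   0.333250]
  [ 0.079500   0.458250   0.173250   0.113250]
  [ 0.170250   0.121125   0.707625   0.205125]
  [ 0.171250   0.226625   0.211125   0.555625]
det(I−A) = Σ_j (I−A)_1j·C_1j = (0.90)(0.566500) + (-0.35)(0.079500) + (-0.05)(0.170250) + (-0.45)(0.171250) = 0.39645
(I − A)⁻¹ = adj(I−A) / det(I−A) ≈
  [   1.4289     0.7523     0.5354     0.8406]
  [   0.2005     1.1559     0.4370     0.2857]
  [   0.4294     0.3055     1.7849     0.5174]
  [   0.4320     0.5716     0.5325     1.4015]
x = (I − A)⁻¹ d = adj(I−A)·d / det(I−A), with det(I−A) = 0.39645:
  x_1 = (0.566500·600 + 0.298250·460 + 0.212250·320 + 0.333250·280) / 0.39645 = 638.325 / 0.39645 ≈ 1610.10
  x_2 = (0.079500·600 + 0.458250·460 + 0.173250·320 + 0.113250·280) / 0.39645 = 345.645 / 0.39645 ≈ 871.85
  x_3 = (0.170250·600 + 0.121125·460 + 0.707625·320 + 0.205125·280) / 0.39645 = 441.7425 / 0.39645 ≈ 1114.25
  x_4 = (0.171250·600 + 0.226625·460 + 0.211125·320 + 0.555625·280) / 0.39645 = 430.1325 / 0.39645 ≈ 1084.96

x_1 = 1610.10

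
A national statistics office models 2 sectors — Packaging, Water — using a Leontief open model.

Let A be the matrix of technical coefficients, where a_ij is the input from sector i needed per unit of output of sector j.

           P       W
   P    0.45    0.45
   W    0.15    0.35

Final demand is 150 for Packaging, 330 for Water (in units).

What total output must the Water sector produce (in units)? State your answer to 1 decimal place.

x_W = 703.4

I − A =
  [   0.55    -0.45]
  [  -0.15     0.65]
det(I−A) = (0.55)(0.65) − (-0.45)(-0.15) = 0.2900
adj(I−A) = [[0.65, 0.45], [0.15, 0.55]]
(I − A)⁻¹ = adj(I−A) / det(I−A) ≈
  [   2.2414     1.5517]
  [   0.5172     1.8966]
x = (I − A)⁻¹ d = adj(I−A)·d / det(I−A), with det(I−A) = 0.2900:
  x_P = (0.65·150 + 0.45·330) / 0.2900 = 246.00 / 0.2900 ≈ 848.3
  x_W = (0.15·150 + 0.55·330) / 0.2900 = 204.00 / 0.2900 ≈ 703.4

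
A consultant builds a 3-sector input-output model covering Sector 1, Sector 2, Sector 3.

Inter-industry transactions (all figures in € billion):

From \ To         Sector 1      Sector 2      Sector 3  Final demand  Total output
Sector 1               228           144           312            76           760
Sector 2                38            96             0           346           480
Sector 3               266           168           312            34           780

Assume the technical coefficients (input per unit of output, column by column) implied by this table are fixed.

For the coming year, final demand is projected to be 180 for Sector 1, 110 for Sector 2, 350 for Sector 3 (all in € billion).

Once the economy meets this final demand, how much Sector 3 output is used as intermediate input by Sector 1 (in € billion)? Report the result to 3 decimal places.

z_31 = 393.077

Technical coefficients a_ij = z_ij / X_j:
  a_11 = 228/760 = 0.30, a_21 = 38/760 = 0.05, a_31 = 266/760 = 0.35
  a_12 = 144/480 = 0.30, a_22 = 96/480 = 0.20, a_32 = 168/480 = 0.35
  a_13 = 312/780 = 0.40, a_23 = 0/780 = 0.00, a_33 = 312/780 = 0.40
I − A =
  [   0.70    -0.30    -0.40]
  [  -0.05     0.80     0.00]
  [  -0.35    -0.35     0.60]
Cofactors of I−A, C_ij = (−1)^(i+j)·(minor ij) (rows/columns in the sector order above):
  C_11 = (0.80)(0.60) − (0.00)(-0.35) = 0.4800
  C_12 = −[(-0.05)(0.60) − (0.00)(-0.35)] = 0.0300
  C_13 = (-0.05)(-0.35) − (0.80)(-0.35) = 0.2975
  C_21 = −[(-0.30)(0.60) − (-0.40)(-0.35)] = 0.3200
  C_22 = (0.70)(0.60) − (-0.40)(-0.35) = 0.2800
  C_23 = −[(0.70)(-0.35) − (-0.30)(-0.35)] = 0.3500
  C_31 = (-0.30)(0.00) − (-0.40)(0.80) = 0.3200
  C_32 = −[(0.70)(0.00) − (-0.40)(-0.05)] = 0.0200
  C_33 = (0.70)(0.80) − (-0.30)(-0.05) = 0.5450
det(I−A) = Σ_j (I−A)_1j·C_1j = (0.70)(0.4800) + (-0.30)(0.0300) + (-0.40)(0.2975) = 0.2080
adj(I−A) = Cᵀ =
  [ 0.4800   0.3200   0.3200]
  [ 0.0300   0.2800   0.0200]
  [ 0.2975   0.3500   0.5450]
(I − A)⁻¹ = adj(I−A) / det(I−A) ≈
  [   2.3077     1.5385     1.5385]
  [   0.1442     1.3462     0.0962]
  [   1.4303     1.6827     2.6202]
First solve x = (I − A)⁻¹ d = adj(I−A)·d / det(I−A); in particular x_1 = (0.4800·180 + 0.3200·110 + 0.3200·350) / 0.2080 = 233.60 / 0.2080 ≈ 1123.07692.
Intermediate flow from 3 to 1: z_31 = a_31 · x_1 = 0.35 × 233.60 / 0.2080 = 81.76 / 0.2080 ≈ 393.077.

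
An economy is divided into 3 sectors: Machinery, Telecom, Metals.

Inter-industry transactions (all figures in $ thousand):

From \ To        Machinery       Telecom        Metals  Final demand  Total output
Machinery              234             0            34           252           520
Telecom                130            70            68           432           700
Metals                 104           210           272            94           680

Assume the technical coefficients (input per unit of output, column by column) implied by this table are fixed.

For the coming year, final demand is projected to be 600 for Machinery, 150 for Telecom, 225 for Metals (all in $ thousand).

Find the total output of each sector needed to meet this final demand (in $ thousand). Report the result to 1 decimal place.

Technical coefficients a_ij = z_ij / X_j:
  a_11 = 234/520 = 0.45, a_21 = 130/520 = 0.25, a_31 = 104/520 = 0.20
  a_12 = 0/700 = 0.00, a_22 = 70/700 = 0.10, a_32 = 210/700 = 0.30
  a_13 = 34/680 = 0.05, a_23 = 68/680 = 0.10, a_33 = 272/680 = 0.40
I − A =
  [   0.55     0.00    -0.05]
  [  -0.25     0.90    -0.10]
  [  -0.20    -0.30     0.60]
Cofactors of I−A, C_ij = (−1)^(i+j)·(minor ij) (rows/columns in the sector order above):
  C_11 = (0.90)(0.60) − (-0.10)(-0.30) = 0.5100
  C_12 = −[(-0.25)(0.60) − (-0.10)(-0.20)] = 0.1700
  C_13 = (-0.25)(-0.30) − (0.90)(-0.20) = 0.2550
  C_21 = −[(0.00)(0.60) − (-0.05)(-0.30)] = 0.0150
  C_22 = (0.55)(0.60) − (-0.05)(-0.20) = 0.3200
  C_23 = −[(0.55)(-0.30) − (0.00)(-0.20)] = 0.1650
  C_31 = (0.00)(-0.10) − (-0.05)(0.90) = 0.0450
  C_32 = −[(0.55)(-0.10) − (-0.05)(-0.25)] = 0.0675
  C_33 = (0.55)(0.90) − (0.00)(-0.25) = 0.4950
det(I−A) = Σ_j (I−A)_1j·C_1j = (0.55)(0.5100) + (0.00)(0.1700) + (-0.05)(0.2550) = 0.26775
adj(I−A) = Cᵀ =
  [ 0.5100   0.0150   0.0450]
  [ 0.1700   0.3200   0.0675]
  [ 0.2550   0.1650   0.4950]
(I − A)⁻¹ = adj(I−A) / det(I−A) ≈
  [   1.9048     0.0560     0.1681]
  [   0.6349     1.1951     0.2521]
  [   0.9524     0.6162     1.8487]
x = (I − A)⁻¹ d = adj(I−A)·d / det(I−A), with det(I−A) = 0.26775:
  x_1 = (0.5100·600 + 0.0150·150 + 0.0450·225) / 0.26775 = 318.375 / 0.26775 ≈ 1189.1
  x_2 = (0.1700·600 + 0.3200·150 + 0.0675·225) / 0.26775 = 165.1875 / 0.26775 ≈ 616.9
  x_3 = (0.2550·600 + 0.1650·150 + 0.4950·225) / 0.26775 = 289.125 / 0.26775 ≈ 1079.8

x_1 = 1189.1, x_2 = 616.9, x_3 = 1079.8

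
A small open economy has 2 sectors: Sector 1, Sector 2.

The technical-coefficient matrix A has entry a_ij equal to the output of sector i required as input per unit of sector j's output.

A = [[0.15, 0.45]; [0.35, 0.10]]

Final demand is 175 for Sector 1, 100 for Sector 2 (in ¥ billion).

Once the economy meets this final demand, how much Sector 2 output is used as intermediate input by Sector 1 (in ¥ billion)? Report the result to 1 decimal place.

z_21 = 116.7

I − A =
  [   0.85    -0.45]
  [  -0.35     0.90]
det(I−A) = (0.85)(0.90) − (-0.45)(-0.35) = 0.6075
adj(I−A) = [[0.90, 0.45], [0.35, 0.85]]
(I − A)⁻¹ = adj(I−A) / det(I−A) ≈
  [   1.4815     0.7407]
  [   0.5761     1.3992]
First solve x = (I − A)⁻¹ d = adj(I−A)·d / det(I−A); in particular x_1 = (0.90·175 + 0.45·100) / 0.6075 = 202.50 / 0.6075 ≈ 333.333.
Intermediate flow from 2 to 1: z_21 = a_21 · x_1 = 0.35 × 202.50 / 0.6075 = 70.875 / 0.6075 ≈ 116.7.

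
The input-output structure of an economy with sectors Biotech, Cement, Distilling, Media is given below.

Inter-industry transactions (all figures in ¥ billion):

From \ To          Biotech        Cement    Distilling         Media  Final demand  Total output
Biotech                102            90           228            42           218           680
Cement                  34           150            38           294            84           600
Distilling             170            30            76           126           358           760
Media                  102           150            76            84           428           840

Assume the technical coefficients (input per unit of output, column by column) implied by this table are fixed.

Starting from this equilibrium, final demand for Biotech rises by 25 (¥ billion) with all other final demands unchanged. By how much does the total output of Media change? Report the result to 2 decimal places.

Δx_M = 9.30

Technical coefficients a_ij = z_ij / X_j:
  a_BB = 102/680 = 0.15, a_CB = 34/680 = 0.05, a_DB = 170/680 = 0.25, a_MB = 102/680 = 0.15
  a_BC = 90/600 = 0.15, a_CC = 150/600 = 0.25, a_DC = 30/600 = 0.05, a_MC = 150/600 = 0.25
  a_BD = 228/760 = 0.30, a_CD = 38/760 = 0.05, a_DD = 76/760 = 0.10, a_MD = 76/760 = 0.10
  a_BM = 42/840 = 0.05, a_CM = 294/840 = 0.35, a_DM = 126/840 = 0.15, a_MM = 84/840 = 0.10
I − A =
  [   0.85    -0.15    -0.30    -0.05]
  [  -0.05     0.75    -0.05    -0.35]
  [  -0.25    -0.05     0.90    -0.15]
  [  -0.15    -0.25    -0.10     0.90]
Compute the cofactors C_ij = (−1)^(i+j)·(3×3 minor ij) of I−A; the adjugate is their transpose:
adj(I−A) = Cᵀ =
  [ 0.511625   0.155500   0.192625   0.121000]
  [ 0.108125   0.593500   0.097125   0.253000]
  [ 0.170500   0.110000   0.478500   0.132000]
  [ 0.134250   0.203000   0.112250   0.506000]
det(I−A) = Σ_j (I−A)_1j·C_1j = (0.85)(0.511625) + (-0.15)(0.108125) + (-0.30)(0.170500) + (-0.05)(0.134250) = 0.3608
(I − A)⁻¹ = adj(I−A) / det(I−A) ≈
  [   1.4180     0.4310     0.5339     0.3354]
  [   0.2997     1.6450     0.2692     0.7012]
  [   0.4726     0.3049     1.3262     0.3659]
  [   0.3721     0.5626     0.3111     1.4024]
Δx = (I − A)⁻¹ Δd with Δd having +25 in the Biotech component and 0 elsewhere.
So Δx_M = L_MB · (+25), where L_MB = adj(I−A)_MB / det(I−A) = 0.134250 / 0.3608.
Δx_M = 0.134250 × (+25) / 0.3608 = 3.35625 / 0.3608 ≈ 9.30.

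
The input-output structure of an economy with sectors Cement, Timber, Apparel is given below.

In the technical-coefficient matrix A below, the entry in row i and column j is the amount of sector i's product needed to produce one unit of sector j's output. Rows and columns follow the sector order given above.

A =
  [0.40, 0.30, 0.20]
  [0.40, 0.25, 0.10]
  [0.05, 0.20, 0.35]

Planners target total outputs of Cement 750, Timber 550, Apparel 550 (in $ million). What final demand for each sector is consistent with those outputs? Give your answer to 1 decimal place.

I − A =
  [   0.60    -0.30    -0.20]
  [  -0.40     0.75    -0.10]
  [  -0.05    -0.20     0.65]
d = (I − A) x:
  d_1 = (+0.60)·750 + (-0.30)·550 + (-0.20)·550 = 175.0
  d_2 = (-0.40)·750 + (+0.75)·550 + (-0.10)·550 = 57.5
  d_3 = (-0.05)·750 + (-0.20)·550 + (+0.65)·550 = 210.0

d_1 = 175.0, d_2 = 57.5, d_3 = 210.0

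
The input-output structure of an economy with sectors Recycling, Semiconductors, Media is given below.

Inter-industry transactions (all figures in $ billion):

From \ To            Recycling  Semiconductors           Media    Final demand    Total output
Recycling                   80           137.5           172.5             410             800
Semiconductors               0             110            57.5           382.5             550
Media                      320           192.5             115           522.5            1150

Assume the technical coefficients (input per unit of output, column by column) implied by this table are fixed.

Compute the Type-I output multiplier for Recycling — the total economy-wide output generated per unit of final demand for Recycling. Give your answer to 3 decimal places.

m_R = 1.800

Technical coefficients a_ij = z_ij / X_j:
  a_RR = 80/800 = 0.10, a_SR = 0/800 = 0.00, a_MR = 320/800 = 0.40
  a_RS = 137.5/550 = 0.25, a_SS = 110/550 = 0.20, a_MS = 192.5/550 = 0.35
  a_RM = 172.5/1150 = 0.15, a_SM = 57.5/1150 = 0.05, a_MM = 115/1150 = 0.10
I − A =
  [   0.90    -0.25    -0.15]
  [   0.00     0.80    -0.05]
  [  -0.40    -0.35     0.90]
Cofactors of I−A, C_ij = (−1)^(i+j)·(minor ij) (rows/columns in the sector order above):
  C_11 = (0.80)(0.90) − (-0.05)(-0.35) = 0.7025
  C_12 = −[(0.00)(0.90) − (-0.05)(-0.40)] = 0.0200
  C_13 = (0.00)(-0.35) − (0.80)(-0.40) = 0.3200
  C_21 = −[(-0.25)(0.90) − (-0.15)(-0.35)] = 0.2775
  C_22 = (0.90)(0.90) − (-0.15)(-0.40) = 0.7500
  C_23 = −[(0.90)(-0.35) − (-0.25)(-0.40)] = 0.4150
  C_31 = (-0.25)(-0.05) − (-0.15)(0.80) = 0.1325
  C_32 = −[(0.90)(-0.05) − (-0.15)(0.00)] = 0.0450
  C_33 = (0.90)(0.80) − (-0.25)(0.00) = 0.7200
det(I−A) = Σ_j (I−A)_1j·C_1j = (0.90)(0.7025) + (-0.25)(0.0200) + (-0.15)(0.3200) = 0.57925
adj(I−A) = Cᵀ =
  [ 0.7025   0.2775   0.1325]
  [ 0.0200   0.7500   0.0450]
  [ 0.3200   0.4150   0.7200]
(I − A)⁻¹ = adj(I−A) / det(I−A) ≈
  [   1.2128     0.4791     0.2287]
  [   0.0345     1.2948     0.0777]
  [   0.5524     0.7164     1.2430]
The output multiplier for sector j is the column-j sum of the Leontief inverse (I − A)⁻¹ = adj(I−A) / det(I−A).
Column R of adj(I−A): (0.7025, 0.0200, 0.3200); det(I−A) = 0.57925.
m_R = (0.7025 + 0.0200 + 0.3200) / 0.57925 = 1.0425 / 0.57925 ≈ 1.800.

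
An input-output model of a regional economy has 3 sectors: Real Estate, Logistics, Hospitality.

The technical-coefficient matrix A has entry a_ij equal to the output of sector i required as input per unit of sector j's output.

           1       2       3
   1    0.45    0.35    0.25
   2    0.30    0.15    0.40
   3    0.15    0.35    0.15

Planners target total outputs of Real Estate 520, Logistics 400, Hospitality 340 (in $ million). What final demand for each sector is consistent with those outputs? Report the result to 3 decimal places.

d_1 = 61.000, d_2 = 48.000, d_3 = 71.000

I − A =
  [   0.55    -0.35    -0.25]
  [  -0.30     0.85    -0.40]
  [  -0.15    -0.35     0.85]
d = (I − A) x:
  d_1 = (+0.55)·520 + (-0.35)·400 + (-0.25)·340 = 61.000
  d_2 = (-0.30)·520 + (+0.85)·400 + (-0.40)·340 = 48.000
  d_3 = (-0.15)·520 + (-0.35)·400 + (+0.85)·340 = 71.000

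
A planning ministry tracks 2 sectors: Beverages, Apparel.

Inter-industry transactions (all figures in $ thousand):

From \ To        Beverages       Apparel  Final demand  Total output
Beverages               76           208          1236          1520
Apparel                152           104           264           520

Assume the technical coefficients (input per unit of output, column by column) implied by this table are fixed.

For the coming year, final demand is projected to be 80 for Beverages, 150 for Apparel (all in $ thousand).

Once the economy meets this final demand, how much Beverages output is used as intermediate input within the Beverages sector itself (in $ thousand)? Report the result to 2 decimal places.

z_BB = 8.61

Technical coefficients a_ij = z_ij / X_j:
  a_BB = 76/1520 = 0.05, a_AB = 152/1520 = 0.10
  a_BA = 208/520 = 0.40, a_AA = 104/520 = 0.20
I − A =
  [   0.95    -0.40]
  [  -0.10     0.80]
det(I−A) = (0.95)(0.80) − (-0.40)(-0.10) = 0.7200
adj(I−A) = [[0.80, 0.40], [0.10, 0.95]]
(I − A)⁻¹ = adj(I−A) / det(I−A) ≈
  [   1.1111     0.5556]
  [   0.1389     1.3194]
First solve x = (I − A)⁻¹ d = adj(I−A)·d / det(I−A); in particular x_B = (0.80·80 + 0.40·150) / 0.7200 = 124.00 / 0.7200 ≈ 172.2222.
Intermediate flow from B to B: z_BB = a_BB · x_B = 0.05 × 124.00 / 0.7200 = 6.20 / 0.7200 ≈ 8.61.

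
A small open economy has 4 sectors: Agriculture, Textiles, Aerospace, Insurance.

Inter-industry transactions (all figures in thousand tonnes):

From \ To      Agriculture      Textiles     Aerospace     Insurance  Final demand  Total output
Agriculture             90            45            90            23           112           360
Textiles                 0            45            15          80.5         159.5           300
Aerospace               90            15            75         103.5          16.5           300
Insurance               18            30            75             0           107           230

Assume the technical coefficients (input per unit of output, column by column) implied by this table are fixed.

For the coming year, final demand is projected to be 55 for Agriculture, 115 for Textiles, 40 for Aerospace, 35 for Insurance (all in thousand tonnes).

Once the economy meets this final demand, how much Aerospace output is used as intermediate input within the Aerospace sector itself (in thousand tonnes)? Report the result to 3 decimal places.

Technical coefficients a_ij = z_ij / X_j:
  a_11 = 90/360 = 0.25, a_21 = 0/360 = 0.00, a_31 = 90/360 = 0.25, a_41 = 18/360 = 0.05
  a_12 = 45/300 = 0.15, a_22 = 45/300 = 0.15, a_32 = 15/300 = 0.05, a_42 = 30/300 = 0.10
  a_13 = 90/300 = 0.30, a_23 = 15/300 = 0.05, a_33 = 75/300 = 0.25, a_43 = 75/300 = 0.25
  a_14 = 23/230 = 0.10, a_24 = 80.5/230 = 0.35, a_34 = 103.5/230 = 0.45, a_44 = 0/230 = 0.00
I − A =
  [   0.75    -0.15    -0.30    -0.10]
  [   0.00     0.85    -0.05    -0.35]
  [  -0.25    -0.05     0.75    -0.45]
  [  -0.05    -0.10    -0.25     1.00]
Compute the cofactors C_ij = (−1)^(i+j)·(3×3 minor ij) of I−A; the adjugate is their transpose:
adj(I−A) = Cᵀ =
  [ 0.506500   0.132875   0.286875   0.226250]
  [ 0.048625   0.386375   0.108125   0.188750]
  [ 0.223750   0.114375   0.604375   0.334375]
  [ 0.086125   0.073875   0.176250   0.410625]
det(I−A) = Σ_j (I−A)_1j·C_1j = (0.75)(0.506500) + (-0.15)(0.048625) + (-0.30)(0.223750) + (-0.10)(0.086125) = 0.29684375
(I − A)⁻¹ = adj(I−A) / det(I−A) ≈
  [   1.7063     0.4476     0.9664     0.7622]
  [   0.1638     1.3016     0.3642     0.6359]
  [   0.7538     0.3853     2.0360     1.1264]
  [   0.2901     0.2489     0.5937     1.3833]
First solve x = (I − A)⁻¹ d = adj(I−A)·d / det(I−A); in particular x_3 = (0.223750·55 + 0.114375·115 + 0.604375·40 + 0.334375·35) / 0.29684375 = 61.3375 / 0.29684375 ≈ 206.63228.
Intermediate flow from 3 to 3: z_33 = a_33 · x_3 = 0.25 × 61.3375 / 0.29684375 = 15.334375 / 0.29684375 ≈ 51.658.

z_33 = 51.658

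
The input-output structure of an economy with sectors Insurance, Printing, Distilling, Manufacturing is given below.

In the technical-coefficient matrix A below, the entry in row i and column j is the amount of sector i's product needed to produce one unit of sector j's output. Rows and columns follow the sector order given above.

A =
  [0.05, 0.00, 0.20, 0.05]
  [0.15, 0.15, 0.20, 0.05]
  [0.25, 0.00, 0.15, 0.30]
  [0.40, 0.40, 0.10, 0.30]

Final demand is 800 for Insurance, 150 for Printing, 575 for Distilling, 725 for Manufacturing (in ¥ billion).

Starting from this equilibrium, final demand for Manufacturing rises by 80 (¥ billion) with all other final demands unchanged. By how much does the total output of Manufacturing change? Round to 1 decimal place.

Δx_M = 149.1

I − A =
  [   0.95     0.00    -0.20    -0.05]
  [  -0.15     0.85    -0.20    -0.05]
  [  -0.25     0.00     0.85    -0.30]
  [  -0.40    -0.40    -0.10     0.70]
Compute the cofactors C_ij = (−1)^(i+j)·(3×3 minor ij) of I−A; the adjugate is their transpose:
adj(I−A) = Cᵀ =
  [ 0.439250   0.041000   0.123250   0.087125]
  [ 0.162000   0.459500   0.159500   0.112750]
  [ 0.263750   0.119000   0.526250   0.252875]
  [ 0.381250   0.303000   0.236750   0.643875]
det(I−A) = Σ_j (I−A)_1j·C_1j = (0.95)(0.439250) + (0.00)(0.162000) + (-0.20)(0.263750) + (-0.05)(0.381250) = 0.345475
(I − A)⁻¹ = adj(I−A) / det(I−A) ≈
  [   1.2714     0.1187     0.3568     0.2522]
  [   0.4689     1.3301     0.4617     0.3264]
  [   0.7634     0.3445     1.5233     0.7320]
  [   1.1036     0.8771     0.6853     1.8637]
Δx = (I − A)⁻¹ Δd with Δd having +80 in the Manufacturing component and 0 elsewhere.
So Δx_M = L_MM · (+80), where L_MM = adj(I−A)_MM / det(I−A) = 0.643875 / 0.345475.
Δx_M = 0.643875 × (+80) / 0.345475 = 51.51 / 0.345475 ≈ 149.1.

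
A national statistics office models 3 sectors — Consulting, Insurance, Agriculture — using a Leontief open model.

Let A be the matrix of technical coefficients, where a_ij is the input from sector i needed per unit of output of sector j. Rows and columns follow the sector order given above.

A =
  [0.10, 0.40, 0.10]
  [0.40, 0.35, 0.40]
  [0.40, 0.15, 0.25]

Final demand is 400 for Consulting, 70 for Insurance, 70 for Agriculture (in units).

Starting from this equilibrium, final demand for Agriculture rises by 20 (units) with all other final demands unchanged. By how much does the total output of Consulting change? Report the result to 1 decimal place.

I − A =
  [   0.90    -0.40    -0.10]
  [  -0.40     0.65    -0.40]
  [  -0.40    -0.15     0.75]
Cofactors of I−A, C_ij = (−1)^(i+j)·(minor ij) (rows/columns in the sector order above):
  C_11 = (0.65)(0.75) − (-0.40)(-0.15) = 0.4275
  C_12 = −[(-0.40)(0.75) − (-0.40)(-0.40)] = 0.4600
  C_13 = (-0.40)(-0.15) − (0.65)(-0.40) = 0.3200
  C_21 = −[(-0.40)(0.75) − (-0.10)(-0.15)] = 0.3150
  C_22 = (0.90)(0.75) − (-0.10)(-0.40) = 0.6350
  C_23 = −[(0.90)(-0.15) − (-0.40)(-0.40)] = 0.2950
  C_31 = (-0.40)(-0.40) − (-0.10)(0.65) = 0.2250
  C_32 = −[(0.90)(-0.40) − (-0.10)(-0.40)] = 0.4000
  C_33 = (0.90)(0.65) − (-0.40)(-0.40) = 0.4250
det(I−A) = Σ_j (I−A)_1j·C_1j = (0.90)(0.4275) + (-0.40)(0.4600) + (-0.10)(0.3200) = 0.16875
adj(I−A) = Cᵀ =
  [ 0.4275   0.3150   0.2250]
  [ 0.4600   0.6350   0.4000]
  [ 0.3200   0.2950   0.4250]
(I − A)⁻¹ = adj(I−A) / det(I−A) ≈
  [   2.5333     1.8667     1.3333]
  [   2.7259     3.7630     2.3704]
  [   1.8963     1.7481     2.5185]
Δx = (I − A)⁻¹ Δd with Δd having +20 in the Agriculture component and 0 elsewhere.
So Δx_1 = L_13 · (+20), where L_13 = adj(I−A)_13 / det(I−A) = 0.2250 / 0.16875.
Δx_1 = 0.2250 × (+20) / 0.16875 = 4.50 / 0.16875 ≈ 26.7.

Δx_1 = 26.7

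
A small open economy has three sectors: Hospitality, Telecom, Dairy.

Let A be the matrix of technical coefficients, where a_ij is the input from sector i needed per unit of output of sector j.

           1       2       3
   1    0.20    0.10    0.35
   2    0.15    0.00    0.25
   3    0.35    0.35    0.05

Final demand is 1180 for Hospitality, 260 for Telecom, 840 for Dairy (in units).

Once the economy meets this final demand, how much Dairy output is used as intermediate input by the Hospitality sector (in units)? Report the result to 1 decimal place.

I − A =
  [   0.80    -0.10    -0.35]
  [  -0.15     1.00    -0.25]
  [  -0.35    -0.35     0.95]
Cofactors of I−A, C_ij = (−1)^(i+j)·(minor ij) (rows/columns in the sector order above):
  C_11 = (1.00)(0.95) − (-0.25)(-0.35) = 0.8625
  C_12 = −[(-0.15)(0.95) − (-0.25)(-0.35)] = 0.2300
  C_13 = (-0.15)(-0.35) − (1.00)(-0.35) = 0.4025
  C_21 = −[(-0.10)(0.95) − (-0.35)(-0.35)] = 0.2175
  C_22 = (0.80)(0.95) − (-0.35)(-0.35) = 0.6375
  C_23 = −[(0.80)(-0.35) − (-0.10)(-0.35)] = 0.3150
  C_31 = (-0.10)(-0.25) − (-0.35)(1.00) = 0.3750
  C_32 = −[(0.80)(-0.25) − (-0.35)(-0.15)] = 0.2525
  C_33 = (0.80)(1.00) − (-0.10)(-0.15) = 0.7850
det(I−A) = Σ_j (I−A)_1j·C_1j = (0.80)(0.8625) + (-0.10)(0.2300) + (-0.35)(0.4025) = 0.526125
adj(I−A) = Cᵀ =
  [ 0.8625   0.2175   0.3750]
  [ 0.2300   0.6375   0.2525]
  [ 0.4025   0.3150   0.7850]
(I − A)⁻¹ = adj(I−A) / det(I−A) ≈
  [   1.6393     0.4134     0.7128]
  [   0.4372     1.2117     0.4799]
  [   0.7650     0.5987     1.4920]
First solve x = (I − A)⁻¹ d = adj(I−A)·d / det(I−A); in particular x_1 = (0.8625·1180 + 0.2175·260 + 0.3750·840) / 0.526125 = 1389.30 / 0.526125 ≈ 2640.627.
Intermediate flow from 3 to 1: z_31 = a_31 · x_1 = 0.35 × 1389.30 / 0.526125 = 486.255 / 0.526125 ≈ 924.2.

z_31 = 924.2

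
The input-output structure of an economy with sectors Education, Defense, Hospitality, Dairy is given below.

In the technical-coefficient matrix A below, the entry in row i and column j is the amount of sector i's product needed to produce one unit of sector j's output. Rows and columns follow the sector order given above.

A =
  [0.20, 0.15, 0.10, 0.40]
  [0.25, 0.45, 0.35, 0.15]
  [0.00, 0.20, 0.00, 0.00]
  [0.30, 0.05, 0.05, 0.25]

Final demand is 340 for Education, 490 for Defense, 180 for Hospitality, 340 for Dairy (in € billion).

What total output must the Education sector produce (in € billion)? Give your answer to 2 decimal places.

x_1 = 1605.99

I − A =
  [   0.80    -0.15    -0.10    -0.40]
  [  -0.25     0.55    -0.35    -0.15]
  [   0.00    -0.20     1.00     0.00]
  [  -0.30    -0.05    -0.05     0.75]
Compute the cofactors C_ij = (−1)^(i+j)·(3×3 minor ij) of I−A; the adjugate is their transpose:
adj(I−A) = Cᵀ =
  [ 0.351000   0.151500   0.099000   0.217500]
  [ 0.232500   0.480000   0.202250   0.220000]
  [ 0.046500   0.096000   0.218125   0.044000]
  [ 0.159000   0.099000   0.067625   0.341500]
det(I−A) = Σ_j (I−A)_1j·C_1j = (0.80)(0.351000) + (-0.15)(0.232500) + (-0.10)(0.046500) + (-0.40)(0.159000) = 0.177675
(I − A)⁻¹ = adj(I−A) / det(I−A) ≈
  [   1.9755     0.8527     0.5572     1.2241]
  [   1.3086     2.7016     1.1383     1.2382]
  [   0.2617     0.5403     1.2277     0.2476]
  [   0.8949     0.5572     0.3806     1.9220]
x = (I − A)⁻¹ d = adj(I−A)·d / det(I−A), with det(I−A) = 0.177675:
  x_1 = (0.351000·340 + 0.151500·490 + 0.099000·180 + 0.217500·340) / 0.177675 = 285.345 / 0.177675 ≈ 1605.99
  x_2 = (0.232500·340 + 0.480000·490 + 0.202250·180 + 0.220000·340) / 0.177675 = 425.455 / 0.177675 ≈ 2394.57
  x_3 = (0.046500·340 + 0.096000·490 + 0.218125·180 + 0.044000·340) / 0.177675 = 117.0725 / 0.177675 ≈ 658.91
  x_4 = (0.159000·340 + 0.099000·490 + 0.067625·180 + 0.341500·340) / 0.177675 = 230.8525 / 0.177675 ≈ 1299.30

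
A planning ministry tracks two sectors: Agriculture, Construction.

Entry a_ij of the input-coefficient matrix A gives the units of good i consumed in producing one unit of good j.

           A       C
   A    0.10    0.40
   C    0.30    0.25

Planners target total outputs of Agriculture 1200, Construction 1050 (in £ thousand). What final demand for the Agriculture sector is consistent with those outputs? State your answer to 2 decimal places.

I − A =
  [   0.90    -0.40]
  [  -0.30     0.75]
d = (I − A) x:
  d_A = (+0.90)·1200 + (-0.40)·1050 = 660.00
  d_C = (-0.30)·1200 + (+0.75)·1050 = 427.50

d_A = 660.00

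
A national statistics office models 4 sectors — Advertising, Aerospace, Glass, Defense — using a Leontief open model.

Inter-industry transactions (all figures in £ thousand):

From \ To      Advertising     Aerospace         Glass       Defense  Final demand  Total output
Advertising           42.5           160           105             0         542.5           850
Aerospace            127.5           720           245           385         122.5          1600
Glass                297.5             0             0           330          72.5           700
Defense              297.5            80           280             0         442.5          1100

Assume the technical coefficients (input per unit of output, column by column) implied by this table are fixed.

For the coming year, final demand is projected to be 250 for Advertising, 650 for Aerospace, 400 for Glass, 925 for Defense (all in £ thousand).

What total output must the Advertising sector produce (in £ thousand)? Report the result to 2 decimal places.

Technical coefficients a_ij = z_ij / X_j:
  a_11 = 42.5/850 = 0.05, a_21 = 127.5/850 = 0.15, a_31 = 297.5/850 = 0.35, a_41 = 297.5/850 = 0.35
  a_12 = 160/1600 = 0.10, a_22 = 720/1600 = 0.45, a_32 = 0/1600 = 0.00, a_42 = 80/1600 = 0.05
  a_13 = 105/700 = 0.15, a_23 = 245/700 = 0.35, a_33 = 0/700 = 0.00, a_43 = 280/700 = 0.40
  a_14 = 0/1100 = 0.00, a_24 = 385/1100 = 0.35, a_34 = 330/1100 = 0.30, a_44 = 0/1100 = 0.00
I − A =
  [   0.95    -0.10    -0.15     0.00]
  [  -0.15     0.55    -0.35    -0.35]
  [  -0.35     0.00     1.00    -0.30]
  [  -0.35    -0.05    -0.40     1.00]
Compute the cofactors C_ij = (−1)^(i+j)·(3×3 minor ij) of I−A; the adjugate is their transpose:
adj(I−A) = Cᵀ =
  [ 0.461250   0.090250   0.128875   0.070250]
  [ 0.462750   0.767750   0.506375   0.420625]
  [ 0.246375   0.059750   0.478625   0.164500]
  [ 0.283125   0.093875   0.261875   0.466375]
det(I−A) = Σ_j (I−A)_1j·C_1j = (0.95)(0.461250) + (-0.10)(0.462750) + (-0.15)(0.246375) + (0.00)(0.283125) = 0.35495625
(I − A)⁻¹ = adj(I−A) / det(I−A) ≈
  [   1.2995     0.2543     0.3631     0.1979]
  [   1.3037     2.1629     1.4266     1.1850]
  [   0.6941     0.1683     1.3484     0.4634]
  [   0.7976     0.2645     0.7378     1.3139]
x = (I − A)⁻¹ d = adj(I−A)·d / det(I−A), with det(I−A) = 0.35495625:
  x_1 = (0.461250·250 + 0.090250·650 + 0.128875·400 + 0.070250·925) / 0.35495625 = 290.50625 / 0.35495625 ≈ 818.43
  x_2 = (0.462750·250 + 0.767750·650 + 0.506375·400 + 0.420625·925) / 0.35495625 = 1206.353125 / 0.35495625 ≈ 3398.60
  x_3 = (0.246375·250 + 0.059750·650 + 0.478625·400 + 0.164500·925) / 0.35495625 = 444.04375 / 0.35495625 ≈ 1250.98
  x_4 = (0.283125·250 + 0.093875·650 + 0.261875·400 + 0.466375·925) / 0.35495625 = 667.946875 / 0.35495625 ≈ 1881.77

x_1 = 818.43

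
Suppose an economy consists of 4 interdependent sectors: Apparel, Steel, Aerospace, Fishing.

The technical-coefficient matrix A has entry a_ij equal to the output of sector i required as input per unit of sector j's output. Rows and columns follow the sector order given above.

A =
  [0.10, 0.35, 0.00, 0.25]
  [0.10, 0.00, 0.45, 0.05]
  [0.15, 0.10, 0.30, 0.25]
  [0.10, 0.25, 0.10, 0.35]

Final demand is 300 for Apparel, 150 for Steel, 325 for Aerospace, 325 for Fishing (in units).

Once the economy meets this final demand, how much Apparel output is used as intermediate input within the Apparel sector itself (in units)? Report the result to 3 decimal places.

I − A =
  [   0.90    -0.35     0.00    -0.25]
  [  -0.10     1.00    -0.45    -0.05]
  [  -0.15    -0.10     0.70    -0.25]
  [  -0.10    -0.25    -0.10     0.65]
Compute the cofactors C_ij = (−1)^(i+j)·(3×3 minor ij) of I−A; the adjugate is their transpose:
adj(I−A) = Cᵀ =
  [ 0.363375   0.196750   0.157250   0.215375]
  [ 0.102375   0.365750   0.259000   0.167125]
  [ 0.133875   0.164500   0.518000   0.263375]
  [ 0.115875   0.196250   0.203500   0.541375]
det(I−A) = Σ_j (I−A)_1j·C_1j = (0.90)(0.363375) + (-0.35)(0.102375) + (0.00)(0.133875) + (-0.25)(0.115875) = 0.2622375
(I − A)⁻¹ = adj(I−A) / det(I−A) ≈
  [   1.3857     0.7503     0.5996     0.8213]
  [   0.3904     1.3947     0.9877     0.6373]
  [   0.5105     0.6273     1.9753     1.0043]
  [   0.4419     0.7484     0.7760     2.0644]
First solve x = (I − A)⁻¹ d = adj(I−A)·d / det(I−A); in particular x_1 = (0.363375·300 + 0.196750·150 + 0.157250·325 + 0.215375·325) / 0.2622375 = 259.628125 / 0.2622375 ≈ 990.04957.
Intermediate flow from 1 to 1: z_11 = a_11 · x_1 = 0.10 × 259.628125 / 0.2622375 = 25.9628125 / 0.2622375 ≈ 99.005.

z_11 = 99.005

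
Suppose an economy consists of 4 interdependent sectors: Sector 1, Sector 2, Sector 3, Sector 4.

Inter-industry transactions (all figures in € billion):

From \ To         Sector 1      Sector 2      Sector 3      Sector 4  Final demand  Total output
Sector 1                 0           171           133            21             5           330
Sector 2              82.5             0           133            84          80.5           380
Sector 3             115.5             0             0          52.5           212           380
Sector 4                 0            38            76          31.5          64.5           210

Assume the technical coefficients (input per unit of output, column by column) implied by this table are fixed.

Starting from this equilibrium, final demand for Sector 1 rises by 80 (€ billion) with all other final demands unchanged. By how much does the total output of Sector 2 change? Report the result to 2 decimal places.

Δx_2 = 54.26

Technical coefficients a_ij = z_ij / X_j:
  a_11 = 0/330 = 0.00, a_21 = 82.5/330 = 0.25, a_31 = 115.5/330 = 0.35, a_41 = 0/330 = 0.00
  a_12 = 171/380 = 0.45, a_22 = 0/380 = 0.00, a_32 = 0/380 = 0.00, a_42 = 38/380 = 0.10
  a_13 = 133/380 = 0.35, a_23 = 133/380 = 0.35, a_33 = 0/380 = 0.00, a_43 = 76/380 = 0.20
  a_14 = 21/210 = 0.10, a_24 = 84/210 = 0.40, a_34 = 52.5/210 = 0.25, a_44 = 31.5/210 = 0.15
I − A =
  [   1.00    -0.45    -0.35    -0.10]
  [  -0.25     1.00    -0.35    -0.40]
  [  -0.35     0.00     1.00    -0.25]
  [   0.00    -0.10    -0.20     0.85]
Compute the cofactors C_ij = (−1)^(i+j)·(3×3 minor ij) of I−A; the adjugate is their transpose:
adj(I−A) = Cᵀ =
  [ 0.751250   0.378750   0.476875   0.406875]
  [ 0.332125   0.688875   0.456875   0.497625]
  [ 0.289750   0.162375   0.711875   0.319875]
  [ 0.107250   0.119250   0.221250   0.709875]
det(I−A) = Σ_j (I−A)_1j·C_1j = (1.00)(0.751250) + (-0.45)(0.332125) + (-0.35)(0.289750) + (-0.10)(0.107250) = 0.48965625
(I − A)⁻¹ = adj(I−A) / det(I−A) ≈
  [   1.5342     0.7735     0.9739     0.8309]
  [   0.6783     1.4069     0.9331     1.0163]
  [   0.5917     0.3316     1.4538     0.6533]
  [   0.2190     0.2435     0.4518     1.4497]
Δx = (I − A)⁻¹ Δd with Δd having +80 in the Sector 1 component and 0 elsewhere.
So Δx_2 = L_21 · (+80), where L_21 = adj(I−A)_21 / det(I−A) = 0.332125 / 0.48965625.
Δx_2 = 0.332125 × (+80) / 0.48965625 = 26.57 / 0.48965625 ≈ 54.26.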